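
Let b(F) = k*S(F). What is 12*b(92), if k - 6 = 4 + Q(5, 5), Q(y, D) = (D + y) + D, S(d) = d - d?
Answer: 0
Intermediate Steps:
S(d) = 0
Q(y, D) = y + 2*D
k = 25 (k = 6 + (4 + (5 + 2*5)) = 6 + (4 + (5 + 10)) = 6 + (4 + 15) = 6 + 19 = 25)
b(F) = 0 (b(F) = 25*0 = 0)
12*b(92) = 12*0 = 0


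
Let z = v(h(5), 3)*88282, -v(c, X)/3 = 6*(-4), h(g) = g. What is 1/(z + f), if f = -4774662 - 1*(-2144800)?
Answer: 1/3726442 ≈ 2.6835e-7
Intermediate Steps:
v(c, X) = 72 (v(c, X) = -18*(-4) = -3*(-24) = 72)
f = -2629862 (f = -4774662 + 2144800 = -2629862)
z = 6356304 (z = 72*88282 = 6356304)
1/(z + f) = 1/(6356304 - 2629862) = 1/3726442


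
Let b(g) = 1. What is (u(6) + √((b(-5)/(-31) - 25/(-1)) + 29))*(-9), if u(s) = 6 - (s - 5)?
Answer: -45 - 9*√51863/31 ≈ -111.12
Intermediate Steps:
u(s) = 11 - s (u(s) = 6 - (-5 + s) = 6 + (5 - s) = 11 - s)
(u(6) + √((b(-5)/(-31) - 25/(-1)) + 29))*(-9) = ((11 - 1*6) + √((1/(-31) - 25/(-1)) + 29))*(-9) = ((11 - 6) + √((1*(-1/31) - 25*(-1)) + 29))*(-9) = (5 + √((-1/31 + 25) + 29))*(-9) = (5 + √(774/31 + 29))*(-9) = (5 + √(1673/31))*(-9) = (5 + √51863/31)*(-9) = -45 - 9*√51863/31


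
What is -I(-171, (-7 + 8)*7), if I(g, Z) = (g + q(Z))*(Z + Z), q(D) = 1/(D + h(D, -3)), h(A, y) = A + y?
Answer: 26320/11 ≈ 2392.7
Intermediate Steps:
q(D) = 1/(-3 + 2*D) (q(D) = 1/(D + (D - 3)) = 1/(D + (-3 + D)) = 1/(-3 + 2*D))
I(g, Z) = 2*Z*(g + 1/(-3 + 2*Z)) (I(g, Z) = (g + 1/(-3 + 2*Z))*(Z + Z) = (g + 1/(-3 + 2*Z))*(2*Z) = 2*Z*(g + 1/(-3 + 2*Z)))
-I(-171, (-7 + 8)*7) = -2*(-7 + 8)*7*(1 - 171*(-3 + 2*((-7 + 8)*7)))/(-3 + 2*((-7 + 8)*7)) = -2*1*7*(1 - 171*(-3 + 2*(1*7)))/(-3 + 2*(1*7)) = -2*7*(1 - 171*(-3 + 2*7))/(-3 + 2*7) = -2*7*(1 - 171*(-3 + 14))/(-3 + 14) = -2*7*(1 - 171*11)/11 = -2*7*(1 - 1881)/11 = -2*7*(-1880)/11 = -1*(-26320/11) = 26320/11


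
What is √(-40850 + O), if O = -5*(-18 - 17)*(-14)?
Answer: 10*I*√433 ≈ 208.09*I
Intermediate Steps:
O = -2450 (O = -5*(-35)*(-14) = 175*(-14) = -2450)
√(-40850 + O) = √(-40850 - 2450) = √(-43300) = 10*I*√433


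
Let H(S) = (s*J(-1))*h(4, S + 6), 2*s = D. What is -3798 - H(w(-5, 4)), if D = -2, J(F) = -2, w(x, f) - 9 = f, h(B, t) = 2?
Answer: -3802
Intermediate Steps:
w(x, f) = 9 + f
s = -1 (s = (1/2)*(-2) = -1)
H(S) = 4 (H(S) = -1*(-2)*2 = 2*2 = 4)
-3798 - H(w(-5, 4)) = -3798 - 1*4 = -3798 - 4 = -3802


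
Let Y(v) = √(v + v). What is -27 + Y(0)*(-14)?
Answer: -27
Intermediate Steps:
Y(v) = √2*√v (Y(v) = √(2*v) = √2*√v)
-27 + Y(0)*(-14) = -27 + (√2*√0)*(-14) = -27 + (√2*0)*(-14) = -27 + 0*(-14) = -27 + 0 = -27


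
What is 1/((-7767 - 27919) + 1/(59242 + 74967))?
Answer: -134209/4789382373 ≈ -2.8022e-5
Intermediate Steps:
1/((-7767 - 27919) + 1/(59242 + 74967)) = 1/(-35686 + 1/134209) = 1/(-4789382373/134209) = -134209/4789382373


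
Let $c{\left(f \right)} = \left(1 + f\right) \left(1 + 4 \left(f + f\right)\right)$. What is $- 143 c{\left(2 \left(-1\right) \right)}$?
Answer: $-2145$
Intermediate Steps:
$c{\left(f \right)} = \left(1 + f\right) \left(1 + 8 f\right)$ ($c{\left(f \right)} = \left(1 + f\right) \left(1 + 4 \cdot 2 f\right) = \left(1 + f\right) \left(1 + 8 f\right)$)
$- 143 c{\left(2 \left(-1\right) \right)} = - 143 \left(1 + 8 \left(2 \left(-1\right)\right)^{2} + 9 \cdot 2 \left(-1\right)\right) = - 143 \left(1 + 8 \left(-2\right)^{2} + 9 \left(-2\right)\right) = - 143 \left(1 + 8 \cdot 4 - 18\right) = - 143 \left(1 + 32 - 18\right) = \left(-143\right) 15 = -2145$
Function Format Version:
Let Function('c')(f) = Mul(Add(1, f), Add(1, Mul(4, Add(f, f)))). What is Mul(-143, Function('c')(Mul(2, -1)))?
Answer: -2145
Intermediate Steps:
Function('c')(f) = Mul(Add(1, f), Add(1, Mul(8, f))) (Function('c')(f) = Mul(Add(1, f), Add(1, Mul(4, Mul(2, f)))) = Mul(Add(1, f), Add(1, Mul(8, f))))
Mul(-143, Function('c')(Mul(2, -1))) = Mul(-143, Add(1, Mul(8, Pow(Mul(2, -1), 2)), Mul(9, Mul(2, -1)))) = Mul(-143, Add(1, Mul(8, Pow(-2, 2)), Mul(9, -2))) = Mul(-143, Add(1, Mul(8, 4), -18)) = Mul(-143, Add(1, 32, -18)) = Mul(-143, 15) = -2145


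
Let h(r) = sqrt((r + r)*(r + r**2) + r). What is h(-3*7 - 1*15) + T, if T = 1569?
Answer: 1569 + 6*I*sqrt(2521) ≈ 1569.0 + 301.26*I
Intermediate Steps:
h(r) = sqrt(r + 2*r*(r + r**2)) (h(r) = sqrt((2*r)*(r + r**2) + r) = sqrt(2*r*(r + r**2) + r) = sqrt(r + 2*r*(r + r**2)))
h(-3*7 - 1*15) + T = sqrt((-3*7 - 1*15)*(1 + 2*(-3*7 - 1*15) + 2*(-3*7 - 1*15)**2)) + 1569 = sqrt((-21 - 15)*(1 + 2*(-21 - 15) + 2*(-21 - 15)**2)) + 1569 = sqrt(-36*(1 + 2*(-36) + 2*(-36)**2)) + 1569 = sqrt(-36*(1 - 72 + 2*1296)) + 1569 = sqrt(-36*(1 - 72 + 2592)) + 1569 = sqrt(-36*2521) + 1569 = sqrt(-90756) + 1569 = 6*I*sqrt(2521) + 1569 = 1569 + 6*I*sqrt(2521)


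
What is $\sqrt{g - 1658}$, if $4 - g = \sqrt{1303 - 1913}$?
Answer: $\sqrt{-1654 - i \sqrt{610}} \approx 0.3036 - 40.671 i$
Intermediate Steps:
$g = 4 - i \sqrt{610}$ ($g = 4 - \sqrt{1303 - 1913} = 4 - \sqrt{-610} = 4 - i \sqrt{610} \approx 4.0 - 24.698 i$)
$\sqrt{g - 1658} = \sqrt{\left(4 - i \sqrt{610}\right) - 1658} = \sqrt{-1654 - i \sqrt{610}}$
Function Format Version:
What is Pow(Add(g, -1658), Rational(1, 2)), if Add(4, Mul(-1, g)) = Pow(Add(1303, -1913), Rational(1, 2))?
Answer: Pow(Add(-1654, Mul(-1, I, Pow(610, Rational(1, 2)))), Rational(1, 2)) ≈ Add(0.3036, Mul(-40.671, I))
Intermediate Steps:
g = Add(4, Mul(-1, I, Pow(610, Rational(1, 2)))) (g = Add(4, Mul(-1, Pow(Add(1303, -1913), Rational(1, 2)))) = Add(4, Mul(-1, Pow(-610, Rational(1, 2)))) = Add(4, Mul(-1, Mul(I, Pow(610, Rational(1, 2))))) = Add(4, Mul(-1, I, Pow(610, Rational(1, 2)))) ≈ Add(4.0000, Mul(-24.698, I)))
Pow(Add(g, -1658), Rational(1, 2)) = Pow(Add(Add(4, Mul(-1, I, Pow(610, Rational(1, 2)))), -1658), Rational(1, 2)) = Pow(Add(-1654, Mul(-1, I, Pow(610, Rational(1, 2)))), Rational(1, 2))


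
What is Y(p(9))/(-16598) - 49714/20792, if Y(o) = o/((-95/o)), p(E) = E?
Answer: -19596962047/8196258380 ≈ -2.3910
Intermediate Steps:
Y(o) = -o**2/95 (Y(o) = o*(-o/95) = -o**2/95)
Y(p(9))/(-16598) - 49714/20792 = -1/95*9**2/(-16598) - 49714/20792 = -1/95*81*(-1/16598) - 49714*1/20792 = -81/95*(-1/16598) - 24857/10396 = 81/1576810 - 24857/10396 = -19596962047/8196258380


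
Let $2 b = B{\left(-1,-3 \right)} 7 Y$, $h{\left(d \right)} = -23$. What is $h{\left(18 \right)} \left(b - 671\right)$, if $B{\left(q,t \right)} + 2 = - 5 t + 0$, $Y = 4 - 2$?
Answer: $13340$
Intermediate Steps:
$Y = 2$ ($Y = 4 - 2 = 2$)
$B{\left(q,t \right)} = -2 - 5 t$ ($B{\left(q,t \right)} = -2 + \left(- 5 t + 0\right) = -2 - 5 t$)
$b = 91$ ($b = \frac{\left(-2 - -15\right) 7 \cdot 2}{2} = \frac{\left(-2 + 15\right) 7 \cdot 2}{2} = \frac{13 \cdot 7 \cdot 2}{2} = \frac{91 \cdot 2}{2} = \frac{1}{2} \cdot 182 = 91$)
$h{\left(18 \right)} \left(b - 671\right) = - 23 \left(91 - 671\right) = \left(-23\right) \left(-580\right) = 13340$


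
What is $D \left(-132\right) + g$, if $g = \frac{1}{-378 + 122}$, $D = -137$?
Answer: $\frac{4629503}{256} \approx 18084.0$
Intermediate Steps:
$g = - \frac{1}{256}$ ($g = \frac{1}{-256} = - \frac{1}{256} \approx -0.0039063$)
$D \left(-132\right) + g = \left(-137\right) \left(-132\right) - \frac{1}{256} = 18084 - \frac{1}{256} = \frac{4629503}{256}$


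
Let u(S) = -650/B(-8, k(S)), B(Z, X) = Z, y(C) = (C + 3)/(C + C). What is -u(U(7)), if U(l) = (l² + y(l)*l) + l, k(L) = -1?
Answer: -325/4 ≈ -81.250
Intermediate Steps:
y(C) = (3 + C)/(2*C) (y(C) = (3 + C)/((2*C)) = (3 + C)*(1/(2*C)) = (3 + C)/(2*C))
U(l) = 3/2 + l² + 3*l/2 (U(l) = (l² + ((3 + l)/(2*l))*l) + l = (l² + (3/2 + l/2)) + l = (3/2 + l² + l/2) + l = 3/2 + l² + 3*l/2)
u(S) = 325/4 (u(S) = -650/(-8) = -650*(-⅛) = 325/4)
-u(U(7)) = -1*325/4 = -325/4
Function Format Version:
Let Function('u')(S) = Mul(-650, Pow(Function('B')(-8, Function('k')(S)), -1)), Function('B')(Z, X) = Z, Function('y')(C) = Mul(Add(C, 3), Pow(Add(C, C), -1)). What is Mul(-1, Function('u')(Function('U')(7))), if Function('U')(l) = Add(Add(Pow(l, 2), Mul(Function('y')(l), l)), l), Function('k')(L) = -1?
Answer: Rational(-325, 4) ≈ -81.250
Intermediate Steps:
Function('y')(C) = Mul(Rational(1, 2), Pow(C, -1), Add(3, C)) (Function('y')(C) = Mul(Add(3, C), Pow(Mul(2, C), -1)) = Mul(Add(3, C), Mul(Rational(1, 2), Pow(C, -1))) = Mul(Rational(1, 2), Pow(C, -1), Add(3, C)))
Function('U')(l) = Add(Rational(3, 2), Pow(l, 2), Mul(Rational(3, 2), l)) (Function('U')(l) = Add(Add(Pow(l, 2), Mul(Mul(Rational(1, 2), Pow(l, -1), Add(3, l)), l)), l) = Add(Add(Pow(l, 2), Add(Rational(3, 2), Mul(Rational(1, 2), l))), l) = Add(Add(Rational(3, 2), Pow(l, 2), Mul(Rational(1, 2), l)), l) = Add(Rational(3, 2), Pow(l, 2), Mul(Rational(3, 2), l)))
Function('u')(S) = Rational(325, 4) (Function('u')(S) = Mul(-650, Pow(-8, -1)) = Mul(-650, Rational(-1, 8)) = Rational(325, 4))
Mul(-1, Function('u')(Function('U')(7))) = Mul(-1, Rational(325, 4)) = Rational(-325, 4)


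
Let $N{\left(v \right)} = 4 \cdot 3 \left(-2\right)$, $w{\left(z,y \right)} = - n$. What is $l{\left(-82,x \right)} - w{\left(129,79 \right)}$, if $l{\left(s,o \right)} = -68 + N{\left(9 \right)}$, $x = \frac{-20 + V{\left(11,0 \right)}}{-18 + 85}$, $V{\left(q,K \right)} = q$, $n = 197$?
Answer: $105$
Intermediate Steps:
$x = - \frac{9}{67}$ ($x = \frac{-20 + 11}{-18 + 85} = - \frac{9}{67} \approx -0.13433$)
$w{\left(z,y \right)} = -197$ ($w{\left(z,y \right)} = \left(-1\right) 197 = -197$)
$N{\left(v \right)} = -24$ ($N{\left(v \right)} = 12 \left(-2\right) = -24$)
$l{\left(s,o \right)} = -92$ ($l{\left(s,o \right)} = -68 - 24 = -92$)
$l{\left(-82,x \right)} - w{\left(129,79 \right)} = -92 - -197 = -92 + 197 = 105$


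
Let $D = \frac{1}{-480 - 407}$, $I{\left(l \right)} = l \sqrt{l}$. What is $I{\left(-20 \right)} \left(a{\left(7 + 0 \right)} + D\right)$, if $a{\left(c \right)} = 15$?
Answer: $- \frac{532160 i \sqrt{5}}{887} \approx - 1341.5 i$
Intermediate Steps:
$I{\left(l \right)} = l^{\frac{3}{2}}$
$D = - \frac{1}{887}$ ($D = \frac{1}{-887} = - \frac{1}{887} \approx -0.0011274$)
$I{\left(-20 \right)} \left(a{\left(7 + 0 \right)} + D\right) = \left(-20\right)^{\frac{3}{2}} \left(15 - \frac{1}{887}\right) = - 40 i \sqrt{5} \cdot \frac{13304}{887} = - \frac{532160 i \sqrt{5}}{887}$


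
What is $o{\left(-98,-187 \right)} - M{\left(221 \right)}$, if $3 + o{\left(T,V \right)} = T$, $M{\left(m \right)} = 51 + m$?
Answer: $-373$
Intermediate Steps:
$o{\left(T,V \right)} = -3 + T$
$o{\left(-98,-187 \right)} - M{\left(221 \right)} = \left(-3 - 98\right) - \left(51 + 221\right) = -101 - 272 = -373$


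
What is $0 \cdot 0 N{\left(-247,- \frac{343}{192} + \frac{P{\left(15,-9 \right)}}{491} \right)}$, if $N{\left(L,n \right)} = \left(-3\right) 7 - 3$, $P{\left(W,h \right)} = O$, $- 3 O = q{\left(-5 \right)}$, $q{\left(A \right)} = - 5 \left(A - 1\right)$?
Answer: $0$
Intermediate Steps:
$q{\left(A \right)} = 5 - 5 A$ ($q{\left(A \right)} = - 5 \left(-1 + A\right) = 5 - 5 A$)
$O = -10$ ($O = - \frac{5 - -25}{3} = - \frac{5 + 25}{3} = \left(- \frac{1}{3}\right) 30 = -10$)
$P{\left(W,h \right)} = -10$
$N{\left(L,n \right)} = -24$ ($N{\left(L,n \right)} = -21 - 3 = -24$)
$0 \cdot 0 N{\left(-247,- \frac{343}{192} + \frac{P{\left(15,-9 \right)}}{491} \right)} = 0 \cdot 0 \left(-24\right) = 0 \left(-24\right) = 0$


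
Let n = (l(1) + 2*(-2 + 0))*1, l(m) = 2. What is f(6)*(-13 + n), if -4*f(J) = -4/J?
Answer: -5/2 ≈ -2.5000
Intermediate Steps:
f(J) = 1/J (f(J) = -(-1)/J = 1/J)
n = -2 (n = (2 + 2*(-2 + 0))*1 = (2 + 2*(-2))*1 = (2 - 4)*1 = -2*1 = -2)
f(6)*(-13 + n) = (-13 - 2)/6 = (⅙)*(-15) = -5/2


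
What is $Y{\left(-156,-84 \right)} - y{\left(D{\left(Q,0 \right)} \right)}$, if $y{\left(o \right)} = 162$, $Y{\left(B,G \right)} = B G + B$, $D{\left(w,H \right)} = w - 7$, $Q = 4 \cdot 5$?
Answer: $12786$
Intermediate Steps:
$Q = 20$
$D{\left(w,H \right)} = -7 + w$ ($D{\left(w,H \right)} = w - 7 = -7 + w$)
$Y{\left(B,G \right)} = B + B G$
$Y{\left(-156,-84 \right)} - y{\left(D{\left(Q,0 \right)} \right)} = - 156 \left(1 - 84\right) - 162 = \left(-156\right) \left(-83\right) - 162 = 12948 - 162 = 12786$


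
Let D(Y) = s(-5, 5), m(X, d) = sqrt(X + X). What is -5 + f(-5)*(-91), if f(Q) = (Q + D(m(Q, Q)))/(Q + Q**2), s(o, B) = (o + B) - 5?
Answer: 81/2 ≈ 40.500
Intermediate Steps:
m(X, d) = sqrt(2)*sqrt(X) (m(X, d) = sqrt(2*X) = sqrt(2)*sqrt(X))
s(o, B) = -5 + B + o (s(o, B) = (B + o) - 5 = -5 + B + o)
D(Y) = -5 (D(Y) = -5 + 5 - 5 = -5)
f(Q) = (-5 + Q)/(Q + Q**2) (f(Q) = (Q - 5)/(Q + Q**2) = (-5 + Q)/(Q + Q**2))
-5 + f(-5)*(-91) = -5 + ((-5 - 5)/((-5)*(1 - 5)))*(-91) = -5 - 1/5*(-10)/(-4)*(-91) = -5 - 1/5*(-1/4)*(-10)*(-91) = -5 - 1/2*(-91) = -5 + 91/2 = 81/2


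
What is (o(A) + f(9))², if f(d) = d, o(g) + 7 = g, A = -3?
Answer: 1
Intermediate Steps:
o(g) = -7 + g
(o(A) + f(9))² = ((-7 - 3) + 9)² = (-10 + 9)² = (-1)² = 1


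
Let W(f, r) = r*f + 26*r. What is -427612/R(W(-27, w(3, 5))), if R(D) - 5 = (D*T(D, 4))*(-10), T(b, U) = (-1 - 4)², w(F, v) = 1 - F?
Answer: 427612/495 ≈ 863.86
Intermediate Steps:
T(b, U) = 25 (T(b, U) = (-5)² = 25)
W(f, r) = 26*r + f*r (W(f, r) = f*r + 26*r = 26*r + f*r)
R(D) = 5 - 250*D (R(D) = 5 + (D*25)*(-10) = 5 + (25*D)*(-10) = 5 - 250*D)
-427612/R(W(-27, w(3, 5))) = -427612/(5 - 250*(1 - 1*3)*(26 - 27)) = -427612/(5 - 250*(1 - 3)*(-1)) = -427612/(5 - (-500)*(-1)) = -427612/(5 - 250*2) = -427612/(5 - 500) = -427612/(-495) = -427612*(-1/495) = 427612/495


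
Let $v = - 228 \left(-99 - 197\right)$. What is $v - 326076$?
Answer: $-258588$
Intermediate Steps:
$v = 67488$ ($v = \left(-228\right) \left(-296\right) = 67488$)
$v - 326076 = 67488 - 326076 = -258588$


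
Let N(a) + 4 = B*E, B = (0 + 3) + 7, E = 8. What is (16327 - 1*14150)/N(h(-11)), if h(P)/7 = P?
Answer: 2177/76 ≈ 28.645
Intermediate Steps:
h(P) = 7*P
B = 10 (B = 3 + 7 = 10)
N(a) = 76 (N(a) = -4 + 10*8 = -4 + 80 = 76)
(16327 - 1*14150)/N(h(-11)) = (16327 - 1*14150)/76 = (16327 - 14150)*(1/76) = 2177*(1/76) = 2177/76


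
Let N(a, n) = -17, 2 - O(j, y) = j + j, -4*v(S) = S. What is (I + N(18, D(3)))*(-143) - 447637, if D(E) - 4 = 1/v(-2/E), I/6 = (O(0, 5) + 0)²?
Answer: -448638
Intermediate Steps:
v(S) = -S/4
O(j, y) = 2 - 2*j (O(j, y) = 2 - (j + j) = 2 - 2*j)
I = 24 (I = 6*((2 - 2*0) + 0)² = 6*((2 + 0) + 0)² = 6*(2 + 0)² = 6*2² = 6*4 = 24)
D(E) = 4 + 2*E (D(E) = 4 + 1/(-(-1)/(2*E)) = 4 + 1/(1/(2*E)) = 4 + 2*E)
(I + N(18, D(3)))*(-143) - 447637 = (24 - 17)*(-143) - 447637 = 7*(-143) - 447637 = -1001 - 447637 = -448638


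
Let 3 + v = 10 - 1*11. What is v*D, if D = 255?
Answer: -1020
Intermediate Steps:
v = -4 (v = -3 + (10 - 1*11) = -3 + (10 - 11) = -3 - 1 = -4)
v*D = -4*255 = -1020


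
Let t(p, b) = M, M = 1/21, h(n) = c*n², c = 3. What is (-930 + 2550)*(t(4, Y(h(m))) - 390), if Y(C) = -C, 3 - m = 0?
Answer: -4422060/7 ≈ -6.3172e+5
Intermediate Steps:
m = 3 (m = 3 - 1*0 = 3 + 0 = 3)
h(n) = 3*n²
M = 1/21 ≈ 0.047619
t(p, b) = 1/21
(-930 + 2550)*(t(4, Y(h(m))) - 390) = (-930 + 2550)*(1/21 - 390) = 1620*(-8189/21) = -4422060/7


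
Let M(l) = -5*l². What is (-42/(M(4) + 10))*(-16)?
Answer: -48/5 ≈ -9.6000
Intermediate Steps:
(-42/(M(4) + 10))*(-16) = (-42/(-5*4² + 10))*(-16) = (-42/(-5*16 + 10))*(-16) = (-42/(-80 + 10))*(-16) = (-42/(-70))*(-16) = -1/70*(-42)*(-16) = (⅗)*(-16) = -48/5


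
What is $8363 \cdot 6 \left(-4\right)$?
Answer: $-200712$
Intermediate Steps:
$8363 \cdot 6 \left(-4\right) = 8363 \left(-24\right) = -200712$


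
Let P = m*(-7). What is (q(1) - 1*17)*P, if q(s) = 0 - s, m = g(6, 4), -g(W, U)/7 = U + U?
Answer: -7056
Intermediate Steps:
g(W, U) = -14*U (g(W, U) = -7*(U + U) = -14*U)
m = -56 (m = -14*4 = -56)
P = 392 (P = -56*(-7) = 392)
q(s) = -s
(q(1) - 1*17)*P = (-1*1 - 1*17)*392 = (-1 - 17)*392 = -18*392 = -7056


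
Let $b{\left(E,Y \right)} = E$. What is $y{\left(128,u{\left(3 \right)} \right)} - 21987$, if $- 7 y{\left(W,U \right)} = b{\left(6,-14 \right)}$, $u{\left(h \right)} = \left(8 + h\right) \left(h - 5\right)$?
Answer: $- \frac{153915}{7} \approx -21988.0$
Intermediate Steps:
$u{\left(h \right)} = \left(-5 + h\right) \left(8 + h\right)$ ($u{\left(h \right)} = \left(8 + h\right) \left(-5 + h\right) = \left(-5 + h\right) \left(8 + h\right)$)
$y{\left(W,U \right)} = - \frac{6}{7}$ ($y{\left(W,U \right)} = \left(- \frac{1}{7}\right) 6 = - \frac{6}{7}$)
$y{\left(128,u{\left(3 \right)} \right)} - 21987 = - \frac{6}{7} - 21987 = - \frac{153915}{7}$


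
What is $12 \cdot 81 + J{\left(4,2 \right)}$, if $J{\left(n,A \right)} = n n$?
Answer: $988$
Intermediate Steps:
$J{\left(n,A \right)} = n^{2}$
$12 \cdot 81 + J{\left(4,2 \right)} = 12 \cdot 81 + 4^{2} = 972 + 16 = 988$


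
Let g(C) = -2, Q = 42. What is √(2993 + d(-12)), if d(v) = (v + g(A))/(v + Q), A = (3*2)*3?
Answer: 2*√168330/15 ≈ 54.704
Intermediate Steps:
A = 18 (A = 6*3 = 18)
d(v) = (-2 + v)/(42 + v) (d(v) = (v - 2)/(v + 42) = (-2 + v)/(42 + v))
√(2993 + d(-12)) = √(2993 + (-2 - 12)/(42 - 12)) = √(2993 - 14/30) = √(2993 + (1/30)*(-14)) = √(2993 - 7/15) = √(44888/15) = 2*√168330/15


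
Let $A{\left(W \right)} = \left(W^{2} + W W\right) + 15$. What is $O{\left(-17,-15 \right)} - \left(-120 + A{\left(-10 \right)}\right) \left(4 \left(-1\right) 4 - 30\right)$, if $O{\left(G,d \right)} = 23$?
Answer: $4393$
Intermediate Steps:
$A{\left(W \right)} = 15 + 2 W^{2}$ ($A{\left(W \right)} = \left(W^{2} + W^{2}\right) + 15 = 2 W^{2} + 15 = 15 + 2 W^{2}$)
$O{\left(-17,-15 \right)} - \left(-120 + A{\left(-10 \right)}\right) \left(4 \left(-1\right) 4 - 30\right) = 23 - \left(-120 + \left(15 + 2 \left(-10\right)^{2}\right)\right) \left(4 \left(-1\right) 4 - 30\right) = 23 - \left(-120 + \left(15 + 2 \cdot 100\right)\right) \left(\left(-4\right) 4 - 30\right) = 23 - \left(-120 + \left(15 + 200\right)\right) \left(-16 - 30\right) = 23 - \left(-120 + 215\right) \left(-46\right) = 23 - 95 \left(-46\right) = 23 - -4370 = 23 + 4370 = 4393$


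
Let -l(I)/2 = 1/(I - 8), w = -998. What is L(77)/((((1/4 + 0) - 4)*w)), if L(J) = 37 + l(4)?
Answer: 5/499 ≈ 0.010020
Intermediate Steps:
l(I) = -2/(-8 + I) (l(I) = -2/(I - 8) = -2/(-8 + I))
L(J) = 75/2 (L(J) = 37 - 2/(-8 + 4) = 37 - 2/(-4) = 37 - 2*(-1/4) = 37 + 1/2 = 75/2)
L(77)/((((1/4 + 0) - 4)*w)) = 75/(2*((((1/4 + 0) - 4)*(-998)))) = 75/(2*(((1/4 - 4)*(-998)))) = 75/(2*((-15/4*(-998)))) = 75/(2*(7485/2)) = (75/2)*(2/7485) = 5/499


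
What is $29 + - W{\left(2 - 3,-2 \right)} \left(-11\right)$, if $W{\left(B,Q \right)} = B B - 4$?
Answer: $-4$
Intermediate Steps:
$W{\left(B,Q \right)} = -4 + B^{2}$ ($W{\left(B,Q \right)} = B^{2} - 4 = -4 + B^{2}$)
$29 + - W{\left(2 - 3,-2 \right)} \left(-11\right) = 29 + - (-4 + \left(2 - 3\right)^{2}) \left(-11\right) = 29 + - (-4 + \left(-1\right)^{2}) \left(-11\right) = 29 + - (-4 + 1) \left(-11\right) = 29 + \left(-1\right) \left(-3\right) \left(-11\right) = 29 + 3 \left(-11\right) = 29 - 33 = -4$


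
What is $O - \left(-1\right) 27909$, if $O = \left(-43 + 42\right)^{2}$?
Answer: $27910$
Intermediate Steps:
$O = 1$ ($O = \left(-1\right)^{2} = 1$)
$O - \left(-1\right) 27909 = 1 - \left(-1\right) 27909 = 1 - -27909 = 1 + 27909 = 27910$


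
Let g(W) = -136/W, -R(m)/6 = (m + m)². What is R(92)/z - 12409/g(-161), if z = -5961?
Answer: -3960517131/270232 ≈ -14656.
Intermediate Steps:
R(m) = -24*m² (R(m) = -6*(m + m)² = -6*4*m² = -24*m²)
R(92)/z - 12409/g(-161) = -24*92²/(-5961) - 12409/((-136/(-161))) = -24*8464*(-1/5961) - 12409/((-136*(-1/161))) = -203136*(-1/5961) - 12409/136/161 = 67712/1987 - 12409*161/136 = 67712/1987 - 1997849/136 = -3960517131/270232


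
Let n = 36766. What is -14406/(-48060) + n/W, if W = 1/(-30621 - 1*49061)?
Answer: -23466003177719/8010 ≈ -2.9296e+9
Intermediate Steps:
W = -1/79682 (W = 1/(-30621 - 49061) = 1/(-79682) = -1/79682 ≈ -1.2550e-5)
-14406/(-48060) + n/W = -14406/(-48060) + 36766/(-1/79682) = -14406*(-1/48060) + 36766*(-79682) = 2401/8010 - 2929588412 = -23466003177719/8010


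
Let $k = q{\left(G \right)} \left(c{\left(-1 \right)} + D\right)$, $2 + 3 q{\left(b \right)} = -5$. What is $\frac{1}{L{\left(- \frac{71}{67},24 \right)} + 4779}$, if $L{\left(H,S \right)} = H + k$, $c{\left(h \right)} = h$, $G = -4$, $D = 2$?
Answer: $\frac{201}{959897} \approx 0.0002094$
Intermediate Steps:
$q{\left(b \right)} = - \frac{7}{3}$ ($q{\left(b \right)} = - \frac{2}{3} + \frac{1}{3} \left(-5\right) = - \frac{2}{3} - \frac{5}{3} = - \frac{7}{3}$)
$k = - \frac{7}{3}$ ($k = - \frac{7 \left(-1 + 2\right)}{3} = \left(- \frac{7}{3}\right) 1 = - \frac{7}{3} \approx -2.3333$)
$L{\left(H,S \right)} = - \frac{7}{3} + H$ ($L{\left(H,S \right)} = H - \frac{7}{3} = - \frac{7}{3} + H$)
$\frac{1}{L{\left(- \frac{71}{67},24 \right)} + 4779} = \frac{1}{\left(- \frac{7}{3} - \frac{71}{67}\right) + 4779} = \frac{1}{- \frac{682}{201} + 4779} = \frac{1}{\frac{959897}{201}} = \frac{201}{959897}$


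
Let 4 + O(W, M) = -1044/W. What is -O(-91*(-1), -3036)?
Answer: 1408/91 ≈ 15.473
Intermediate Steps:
O(W, M) = -4 - 1044/W
-O(-91*(-1), -3036) = -(-4 - 1044/((-91*(-1)))) = -(-4 - 1044/91) = -1*(-1408/91) = 1408/91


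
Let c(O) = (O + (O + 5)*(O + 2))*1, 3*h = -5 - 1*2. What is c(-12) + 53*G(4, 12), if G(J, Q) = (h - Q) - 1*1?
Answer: -2264/3 ≈ -754.67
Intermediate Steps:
h = -7/3 (h = (-5 - 1*2)/3 = (-5 - 2)/3 = (⅓)*(-7) = -7/3 ≈ -2.3333)
c(O) = O + (2 + O)*(5 + O) (c(O) = (O + (5 + O)*(2 + O))*1 = (O + (2 + O)*(5 + O))*1 = O + (2 + O)*(5 + O))
G(J, Q) = -10/3 - Q (G(J, Q) = (-7/3 - Q) - 1*1 = (-7/3 - Q) - 1 = -10/3 - Q)
c(-12) + 53*G(4, 12) = (10 + (-12)² + 8*(-12)) + 53*(-10/3 - 1*12) = (10 + 144 - 96) + 53*(-10/3 - 12) = 58 + 53*(-46/3) = 58 - 2438/3 = -2264/3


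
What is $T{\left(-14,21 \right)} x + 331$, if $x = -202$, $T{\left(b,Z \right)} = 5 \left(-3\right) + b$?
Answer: $6189$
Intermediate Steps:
$T{\left(b,Z \right)} = -15 + b$
$T{\left(-14,21 \right)} x + 331 = \left(-15 - 14\right) \left(-202\right) + 331 = \left(-29\right) \left(-202\right) + 331 = 5858 + 331 = 6189$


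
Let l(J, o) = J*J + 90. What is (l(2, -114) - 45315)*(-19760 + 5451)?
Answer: 647067289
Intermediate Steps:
l(J, o) = 90 + J**2 (l(J, o) = J**2 + 90 = 90 + J**2)
(l(2, -114) - 45315)*(-19760 + 5451) = ((90 + 2**2) - 45315)*(-19760 + 5451) = ((90 + 4) - 45315)*(-14309) = (94 - 45315)*(-14309) = -45221*(-14309) = 647067289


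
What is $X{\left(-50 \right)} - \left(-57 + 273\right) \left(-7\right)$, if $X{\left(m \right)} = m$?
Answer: $1462$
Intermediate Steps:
$X{\left(-50 \right)} - \left(-57 + 273\right) \left(-7\right) = -50 - \left(-57 + 273\right) \left(-7\right) = -50 - 216 \left(-7\right) = -50 - -1512 = -50 + 1512 = 1462$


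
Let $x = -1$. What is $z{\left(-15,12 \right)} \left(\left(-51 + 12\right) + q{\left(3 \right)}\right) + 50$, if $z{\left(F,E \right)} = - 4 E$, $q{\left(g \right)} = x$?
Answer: $1970$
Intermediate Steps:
$q{\left(g \right)} = -1$
$z{\left(-15,12 \right)} \left(\left(-51 + 12\right) + q{\left(3 \right)}\right) + 50 = \left(-4\right) 12 \left(\left(-51 + 12\right) - 1\right) + 50 = - 48 \left(-39 - 1\right) + 50 = \left(-48\right) \left(-40\right) + 50 = 1920 + 50 = 1970$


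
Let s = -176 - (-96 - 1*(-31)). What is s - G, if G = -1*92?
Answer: -19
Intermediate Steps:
G = -92
s = -111 (s = -176 - (-96 + 31) = -176 - 1*(-65) = -176 + 65 = -111)
s - G = -111 - 1*(-92) = -111 + 92 = -19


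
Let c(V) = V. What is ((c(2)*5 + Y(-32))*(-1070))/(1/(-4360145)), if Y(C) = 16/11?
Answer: 587834748900/11 ≈ 5.3439e+10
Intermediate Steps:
Y(C) = 16/11 (Y(C) = 16*(1/11) = 16/11)
((c(2)*5 + Y(-32))*(-1070))/(1/(-4360145)) = ((2*5 + 16/11)*(-1070))/(1/(-4360145)) = ((10 + 16/11)*(-1070))/(-1/4360145) = ((126/11)*(-1070))*(-4360145) = -134820/11*(-4360145) = 587834748900/11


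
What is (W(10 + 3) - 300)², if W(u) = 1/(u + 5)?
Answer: 29149201/324 ≈ 89967.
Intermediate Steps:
W(u) = 1/(5 + u)
(W(10 + 3) - 300)² = (1/(5 + (10 + 3)) - 300)² = (1/(5 + 13) - 300)² = (1/18 - 300)² = (-5399/18)² = 29149201/324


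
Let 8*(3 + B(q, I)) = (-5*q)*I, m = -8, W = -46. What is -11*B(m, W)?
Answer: 2563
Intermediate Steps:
B(q, I) = -3 - 5*I*q/8 (B(q, I) = -3 + ((-5*q)*I)/8 = -3 + (-5*I*q)/8 = -3 - 5*I*q/8)
-11*B(m, W) = -11*(-3 - 5/8*(-46)*(-8)) = -11*(-3 - 230) = -11*(-233) = 2563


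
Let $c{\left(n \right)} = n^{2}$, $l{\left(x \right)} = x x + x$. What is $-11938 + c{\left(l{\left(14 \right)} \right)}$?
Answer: $32162$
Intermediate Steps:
$l{\left(x \right)} = x + x^{2}$ ($l{\left(x \right)} = x^{2} + x = x + x^{2}$)
$-11938 + c{\left(l{\left(14 \right)} \right)} = -11938 + \left(14 \left(1 + 14\right)\right)^{2} = -11938 + \left(14 \cdot 15\right)^{2} = -11938 + 210^{2} = -11938 + 44100 = 32162$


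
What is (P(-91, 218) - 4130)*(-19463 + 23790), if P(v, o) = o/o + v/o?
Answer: -3895221651/218 ≈ -1.7868e+7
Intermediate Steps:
P(v, o) = 1 + v/o
(P(-91, 218) - 4130)*(-19463 + 23790) = ((218 - 91)/218 - 4130)*(-19463 + 23790) = ((1/218)*127 - 4130)*4327 = (127/218 - 4130)*4327 = -900213/218*4327 = -3895221651/218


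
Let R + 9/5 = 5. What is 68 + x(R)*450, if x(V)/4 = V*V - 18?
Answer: -13900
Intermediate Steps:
R = 16/5 (R = -9/5 + 5 = 16/5 ≈ 3.2000)
x(V) = -72 + 4*V² (x(V) = 4*(V*V - 18) = 4*(V² - 18) = 4*(-18 + V²) = -72 + 4*V²)
68 + x(R)*450 = 68 + (-72 + 4*(16/5)²)*450 = 68 + (-72 + 4*(256/25))*450 = 68 + (-72 + 1024/25)*450 = 68 - 776/25*450 = 68 - 13968 = -13900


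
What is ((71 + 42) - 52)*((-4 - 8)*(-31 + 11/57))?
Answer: 428464/19 ≈ 22551.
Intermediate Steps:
((71 + 42) - 52)*((-4 - 8)*(-31 + 11/57)) = (113 - 52)*(-12*(-31 + 11*(1/57))) = 61*(-12*(-31 + 11/57)) = 61*(-12*(-1756/57)) = 61*(7024/19) = 428464/19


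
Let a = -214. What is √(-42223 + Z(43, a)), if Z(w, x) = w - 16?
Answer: 2*I*√10549 ≈ 205.42*I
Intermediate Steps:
Z(w, x) = -16 + w
√(-42223 + Z(43, a)) = √(-42223 + (-16 + 43)) = √(-42223 + 27) = √(-42196) = 2*I*√10549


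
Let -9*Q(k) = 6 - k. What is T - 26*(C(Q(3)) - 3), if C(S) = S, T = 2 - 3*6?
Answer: 212/3 ≈ 70.667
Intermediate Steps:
Q(k) = -⅔ + k/9 (Q(k) = -(6 - k)/9 = -⅔ + k/9)
T = -16 (T = 2 - 18 = -16)
T - 26*(C(Q(3)) - 3) = -16 - 26*((-⅔ + (⅑)*3) - 3) = -16 - 26*((-⅔ + ⅓) - 3) = -16 - 26*(-⅓ - 3) = -16 - 26*(-10/3) = -16 + 260/3 = 212/3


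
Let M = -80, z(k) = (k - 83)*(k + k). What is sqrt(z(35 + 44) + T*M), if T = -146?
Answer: 2*sqrt(2762) ≈ 105.11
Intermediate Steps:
z(k) = 2*k*(-83 + k) (z(k) = (-83 + k)*(2*k) = 2*k*(-83 + k))
sqrt(z(35 + 44) + T*M) = sqrt(2*(35 + 44)*(-83 + (35 + 44)) - 146*(-80)) = sqrt(2*79*(-83 + 79) + 11680) = sqrt(2*79*(-4) + 11680) = sqrt(-632 + 11680) = sqrt(11048) = 2*sqrt(2762)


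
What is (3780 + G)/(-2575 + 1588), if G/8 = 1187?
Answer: -13276/987 ≈ -13.451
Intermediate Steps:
G = 9496 (G = 8*1187 = 9496)
(3780 + G)/(-2575 + 1588) = (3780 + 9496)/(-2575 + 1588) = 13276/(-987) = 13276*(-1/987) = -13276/987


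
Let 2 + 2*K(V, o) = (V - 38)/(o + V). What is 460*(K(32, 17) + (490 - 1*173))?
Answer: 7121260/49 ≈ 1.4533e+5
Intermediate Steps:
K(V, o) = -1 + (-38 + V)/(2*(V + o)) (K(V, o) = -1 + ((V - 38)/(o + V))/2 = -1 + ((-38 + V)/(V + o))/2 = -1 + (-38 + V)/(2*(V + o)))
460*(K(32, 17) + (490 - 1*173)) = 460*((-19 - 1*17 - 1/2*32)/(32 + 17) + (490 - 1*173)) = 460*((-19 - 17 - 16)/49 + (490 - 173)) = 460*((1/49)*(-52) + 317) = 460*(-52/49 + 317) = 460*(15481/49) = 7121260/49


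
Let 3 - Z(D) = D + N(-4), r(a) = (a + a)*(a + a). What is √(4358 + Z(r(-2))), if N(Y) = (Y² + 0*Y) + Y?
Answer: √4333 ≈ 65.826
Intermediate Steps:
N(Y) = Y + Y² (N(Y) = (Y² + 0) + Y = Y² + Y = Y + Y²)
r(a) = 4*a² (r(a) = (2*a)*(2*a) = 4*a²)
Z(D) = -9 - D (Z(D) = 3 - (D - 4*(1 - 4)) = 3 - (D - 4*(-3)) = 3 - (D + 12) = 3 - (12 + D) = 3 + (-12 - D) = -9 - D)
√(4358 + Z(r(-2))) = √(4358 + (-9 - 4*(-2)²)) = √(4358 + (-9 - 4*4)) = √(4358 + (-9 - 1*16)) = √(4358 + (-9 - 16)) = √(4358 - 25) = √4333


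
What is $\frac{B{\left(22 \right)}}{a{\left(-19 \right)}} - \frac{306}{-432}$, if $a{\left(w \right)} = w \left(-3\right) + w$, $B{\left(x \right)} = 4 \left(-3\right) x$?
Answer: $- \frac{2845}{456} \approx -6.239$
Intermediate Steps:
$B{\left(x \right)} = - 12 x$
$a{\left(w \right)} = - 2 w$ ($a{\left(w \right)} = - 3 w + w = - 2 w$)
$\frac{B{\left(22 \right)}}{a{\left(-19 \right)}} - \frac{306}{-432} = \frac{\left(-12\right) 22}{\left(-2\right) \left(-19\right)} - \frac{306}{-432} = - \frac{264}{38} - - \frac{17}{24} = \left(-264\right) \frac{1}{38} + \frac{17}{24} = - \frac{132}{19} + \frac{17}{24} = - \frac{2845}{456}$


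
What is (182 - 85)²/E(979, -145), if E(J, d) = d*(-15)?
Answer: 9409/2175 ≈ 4.3260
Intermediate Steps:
E(J, d) = -15*d
(182 - 85)²/E(979, -145) = (182 - 85)²/((-15*(-145))) = 97²/2175 = 9409*(1/2175) = 9409/2175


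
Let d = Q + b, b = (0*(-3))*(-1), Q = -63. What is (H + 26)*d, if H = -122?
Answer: 6048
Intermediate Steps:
b = 0 (b = 0*(-1) = 0)
d = -63 (d = -63 + 0 = -63)
(H + 26)*d = (-122 + 26)*(-63) = -96*(-63) = 6048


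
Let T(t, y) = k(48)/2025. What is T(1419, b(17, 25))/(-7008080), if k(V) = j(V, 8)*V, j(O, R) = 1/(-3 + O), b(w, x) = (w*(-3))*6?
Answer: -1/13304401875 ≈ -7.5163e-11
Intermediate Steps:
b(w, x) = -18*w (b(w, x) = -3*w*6 = -18*w)
k(V) = V/(-3 + V)
T(t, y) = 16/30375 (T(t, y) = (48/(-3 + 48))/2025 = (48/45)*(1/2025) = (48*(1/45))*(1/2025) = (16/15)*(1/2025) = 16/30375)
T(1419, b(17, 25))/(-7008080) = (16/30375)/(-7008080) = (16/30375)*(-1/7008080) = -1/13304401875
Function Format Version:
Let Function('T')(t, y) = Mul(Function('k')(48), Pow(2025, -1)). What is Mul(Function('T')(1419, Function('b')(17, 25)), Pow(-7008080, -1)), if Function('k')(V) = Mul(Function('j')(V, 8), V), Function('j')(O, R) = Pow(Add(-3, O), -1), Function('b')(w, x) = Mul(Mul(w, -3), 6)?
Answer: Rational(-1, 13304401875) ≈ -7.5163e-11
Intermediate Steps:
Function('b')(w, x) = Mul(-18, w) (Function('b')(w, x) = Mul(Mul(-3, w), 6) = Mul(-18, w))
Function('k')(V) = Mul(V, Pow(Add(-3, V), -1)) (Function('k')(V) = Mul(Pow(Add(-3, V), -1), V) = Mul(V, Pow(Add(-3, V), -1)))
Function('T')(t, y) = Rational(16, 30375) (Function('T')(t, y) = Mul(Mul(48, Pow(Add(-3, 48), -1)), Pow(2025, -1)) = Mul(Mul(48, Pow(45, -1)), Rational(1, 2025)) = Mul(Mul(48, Rational(1, 45)), Rational(1, 2025)) = Mul(Rational(16, 15), Rational(1, 2025)) = Rational(16, 30375))
Mul(Function('T')(1419, Function('b')(17, 25)), Pow(-7008080, -1)) = Mul(Rational(16, 30375), Pow(-7008080, -1)) = Mul(Rational(16, 30375), Rational(-1, 7008080)) = Rational(-1, 13304401875)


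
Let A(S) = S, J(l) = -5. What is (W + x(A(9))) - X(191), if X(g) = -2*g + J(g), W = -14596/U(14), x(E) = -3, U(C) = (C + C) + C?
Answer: 766/21 ≈ 36.476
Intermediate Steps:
U(C) = 3*C (U(C) = 2*C + C = 3*C)
W = -7298/21 (W = -14596/(3*14) = -14596/42 = -14596*1/42 = -7298/21 ≈ -347.52)
X(g) = -5 - 2*g (X(g) = -2*g - 5 = -5 - 2*g)
(W + x(A(9))) - X(191) = (-7298/21 - 3) - (-5 - 2*191) = -7361/21 - (-5 - 382) = -7361/21 - 1*(-387) = -7361/21 + 387 = 766/21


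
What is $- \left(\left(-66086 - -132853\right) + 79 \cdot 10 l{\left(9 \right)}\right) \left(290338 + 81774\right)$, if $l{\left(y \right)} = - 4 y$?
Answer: $-14261936624$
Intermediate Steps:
$- \left(\left(-66086 - -132853\right) + 79 \cdot 10 l{\left(9 \right)}\right) \left(290338 + 81774\right) = - \left(\left(-66086 - -132853\right) + 79 \cdot 10 \left(\left(-4\right) 9\right)\right) \left(290338 + 81774\right) = - \left(\left(-66086 + 132853\right) + 790 \left(-36\right)\right) 372112 = - \left(66767 - 28440\right) 372112 = - 38327 \cdot 372112 = \left(-1\right) 14261936624 = -14261936624$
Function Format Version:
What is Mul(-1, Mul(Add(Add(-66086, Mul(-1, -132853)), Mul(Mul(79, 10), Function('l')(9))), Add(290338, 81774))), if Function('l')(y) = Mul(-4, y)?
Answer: -14261936624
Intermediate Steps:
Mul(-1, Mul(Add(Add(-66086, Mul(-1, -132853)), Mul(Mul(79, 10), Function('l')(9))), Add(290338, 81774))) = Mul(-1, Mul(Add(Add(-66086, Mul(-1, -132853)), Mul(Mul(79, 10), Mul(-4, 9))), Add(290338, 81774))) = Mul(-1, Mul(Add(Add(-66086, 132853), Mul(790, -36)), 372112)) = Mul(-1, Mul(Add(66767, -28440), 372112)) = Mul(-1, Mul(38327, 372112)) = Mul(-1, 14261936624) = -14261936624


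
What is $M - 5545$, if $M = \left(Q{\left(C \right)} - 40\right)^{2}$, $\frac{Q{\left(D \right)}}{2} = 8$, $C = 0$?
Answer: $-4969$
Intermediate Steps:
$Q{\left(D \right)} = 16$ ($Q{\left(D \right)} = 2 \cdot 8 = 16$)
$M = 576$ ($M = \left(16 - 40\right)^{2} = \left(-24\right)^{2} = 576$)
$M - 5545 = 576 - 5545 = -4969$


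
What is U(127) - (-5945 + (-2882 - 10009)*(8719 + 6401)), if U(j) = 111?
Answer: 194917976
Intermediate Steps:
U(127) - (-5945 + (-2882 - 10009)*(8719 + 6401)) = 111 - (-5945 + (-2882 - 10009)*(8719 + 6401)) = 111 - (-5945 - 12891*15120) = 111 - (-5945 - 194911920) = 111 - 1*(-194917865) = 111 + 194917865 = 194917976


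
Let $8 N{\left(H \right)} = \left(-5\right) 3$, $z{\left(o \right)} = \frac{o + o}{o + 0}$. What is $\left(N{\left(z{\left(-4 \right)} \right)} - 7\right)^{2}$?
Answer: $\frac{5041}{64} \approx 78.766$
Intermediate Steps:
$z{\left(o \right)} = 2$ ($z{\left(o \right)} = \frac{2 o}{o} = 2$)
$N{\left(H \right)} = - \frac{15}{8}$ ($N{\left(H \right)} = \frac{\left(-5\right) 3}{8} = \frac{1}{8} \left(-15\right) = - \frac{15}{8}$)
$\left(N{\left(z{\left(-4 \right)} \right)} - 7\right)^{2} = \left(- \frac{15}{8} - 7\right)^{2} = \left(- \frac{71}{8}\right)^{2} = \frac{5041}{64}$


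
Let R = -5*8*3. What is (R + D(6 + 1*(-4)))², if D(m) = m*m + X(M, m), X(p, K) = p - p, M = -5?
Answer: 13456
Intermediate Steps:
X(p, K) = 0
D(m) = m² (D(m) = m*m + 0 = m² + 0 = m²)
R = -120 (R = -40*3 = -120)
(R + D(6 + 1*(-4)))² = (-120 + (6 + 1*(-4))²)² = (-120 + (6 - 4)²)² = (-120 + 2²)² = (-120 + 4)² = (-116)² = 13456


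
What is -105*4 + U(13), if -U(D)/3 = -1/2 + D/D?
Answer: -843/2 ≈ -421.50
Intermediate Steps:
U(D) = -3/2 (U(D) = -3*(-1/2 + D/D) = -3*(-1*½ + 1) = -3*(-½ + 1) = -3*½ = -3/2)
-105*4 + U(13) = -105*4 - 3/2 = -420 - 3/2 = -843/2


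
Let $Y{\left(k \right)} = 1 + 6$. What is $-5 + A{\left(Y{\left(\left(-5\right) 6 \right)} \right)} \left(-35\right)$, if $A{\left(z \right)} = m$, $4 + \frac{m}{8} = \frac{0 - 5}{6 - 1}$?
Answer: $1395$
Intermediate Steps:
$Y{\left(k \right)} = 7$
$m = -40$ ($m = -32 + 8 \frac{0 - 5}{6 - 1} = -32 + 8 \left(- \frac{5}{5}\right) = -32 + 8 \left(\left(-5\right) \frac{1}{5}\right) = -32 + 8 \left(-1\right) = -32 - 8 = -40$)
$A{\left(z \right)} = -40$
$-5 + A{\left(Y{\left(\left(-5\right) 6 \right)} \right)} \left(-35\right) = -5 - -1400 = -5 + 1400 = 1395$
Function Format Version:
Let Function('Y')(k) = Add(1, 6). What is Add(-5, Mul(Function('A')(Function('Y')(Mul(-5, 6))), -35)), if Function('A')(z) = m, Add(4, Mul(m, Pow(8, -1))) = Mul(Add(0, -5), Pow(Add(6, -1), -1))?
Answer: 1395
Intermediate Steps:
Function('Y')(k) = 7
m = -40 (m = Add(-32, Mul(8, Mul(Add(0, -5), Pow(Add(6, -1), -1)))) = Add(-32, Mul(8, Mul(-5, Pow(5, -1)))) = Add(-32, Mul(8, Mul(-5, Rational(1, 5)))) = Add(-32, Mul(8, -1)) = Add(-32, -8) = -40)
Function('A')(z) = -40
Add(-5, Mul(Function('A')(Function('Y')(Mul(-5, 6))), -35)) = Add(-5, Mul(-40, -35)) = Add(-5, 1400) = 1395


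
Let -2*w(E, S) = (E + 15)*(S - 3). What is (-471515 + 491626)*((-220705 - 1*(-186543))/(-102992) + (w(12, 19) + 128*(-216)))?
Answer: -28856619548393/51496 ≈ -5.6037e+8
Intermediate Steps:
w(E, S) = -(-3 + S)*(15 + E)/2 (w(E, S) = -(E + 15)*(S - 3)/2 = -(15 + E)*(-3 + S)/2 = -(-3 + S)*(15 + E)/2)
(-471515 + 491626)*((-220705 - 1*(-186543))/(-102992) + (w(12, 19) + 128*(-216))) = (-471515 + 491626)*((-220705 - 1*(-186543))/(-102992) + ((45/2 - 15/2*19 + (3/2)*12 - ½*12*19) + 128*(-216))) = 20111*((-220705 + 186543)*(-1/102992) + ((45/2 - 285/2 + 18 - 114) - 27648)) = 20111*(-34162*(-1/102992) + (-216 - 27648)) = 20111*(17081/51496 - 27864) = 20111*(-1434867463/51496) = -28856619548393/51496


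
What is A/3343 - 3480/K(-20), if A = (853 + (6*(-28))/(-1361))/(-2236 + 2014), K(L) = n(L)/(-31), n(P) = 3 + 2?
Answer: 21793068631555/1010060706 ≈ 21576.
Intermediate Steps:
n(P) = 5
K(L) = -5/31 (K(L) = 5/(-31) = 5*(-1/31) = -5/31)
A = -1161101/302142 (A = (853 - 168*(-1/1361))/(-222) = (853 + 168/1361)*(-1/222) = (1161101/1361)*(-1/222) = -1161101/302142 ≈ -3.8429)
A/3343 - 3480/K(-20) = -1161101/302142/3343 - 3480/(-5/31) = -1161101/302142*1/3343 - 3480*(-31/5) = -1161101/1010060706 + 21576 = 21793068631555/1010060706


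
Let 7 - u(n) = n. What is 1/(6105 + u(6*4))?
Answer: 1/6088 ≈ 0.00016426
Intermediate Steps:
u(n) = 7 - n
1/(6105 + u(6*4)) = 1/(6105 + (7 - 6*4)) = 1/(6105 + (7 - 1*24)) = 1/(6105 + (7 - 24)) = 1/(6105 - 17) = 1/6088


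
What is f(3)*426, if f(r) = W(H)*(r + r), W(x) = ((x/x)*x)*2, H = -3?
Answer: -15336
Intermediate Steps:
W(x) = 2*x (W(x) = (1*x)*2 = x*2 = 2*x)
f(r) = -12*r (f(r) = (2*(-3))*(r + r) = -12*r)
f(3)*426 = -12*3*426 = -36*426 = -15336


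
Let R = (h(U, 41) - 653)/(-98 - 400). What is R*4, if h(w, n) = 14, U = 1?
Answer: 426/83 ≈ 5.1325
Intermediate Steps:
R = 213/166 (R = (14 - 653)/(-98 - 400) = -639/(-498) = -639*(-1/498) = 213/166 ≈ 1.2831)
R*4 = (213/166)*4 = 426/83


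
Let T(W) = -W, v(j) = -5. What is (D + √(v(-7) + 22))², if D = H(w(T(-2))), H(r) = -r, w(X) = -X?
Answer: (2 + √17)² ≈ 37.492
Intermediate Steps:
D = 2 (D = -(-1)*(-1*(-2)) = -(-1)*2 = -1*(-2) = 2)
(D + √(v(-7) + 22))² = (2 + √(-5 + 22))² = (2 + √17)²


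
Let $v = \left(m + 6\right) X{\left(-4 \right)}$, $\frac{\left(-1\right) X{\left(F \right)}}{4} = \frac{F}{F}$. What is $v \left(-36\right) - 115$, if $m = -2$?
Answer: $461$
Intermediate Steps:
$X{\left(F \right)} = -4$ ($X{\left(F \right)} = - 4 \frac{F}{F} = \left(-4\right) 1 = -4$)
$v = -16$ ($v = \left(-2 + 6\right) \left(-4\right) = 4 \left(-4\right) = -16$)
$v \left(-36\right) - 115 = \left(-16\right) \left(-36\right) - 115 = 576 - 115 = 461$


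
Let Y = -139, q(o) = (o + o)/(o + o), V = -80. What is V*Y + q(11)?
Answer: 11121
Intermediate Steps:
q(o) = 1 (q(o) = (2*o)/((2*o)) = (2*o)*(1/(2*o)) = 1)
V*Y + q(11) = -80*(-139) + 1 = 11120 + 1 = 11121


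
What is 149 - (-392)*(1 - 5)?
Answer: -1419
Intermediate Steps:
149 - (-392)*(1 - 5) = 149 - (-392)*(-4) = 149 - 98*16 = 149 - 1568 = -1419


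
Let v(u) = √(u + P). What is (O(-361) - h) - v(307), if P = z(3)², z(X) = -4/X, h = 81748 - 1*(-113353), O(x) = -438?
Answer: -195539 - √2779/3 ≈ -1.9556e+5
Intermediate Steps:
h = 195101 (h = 81748 + 113353 = 195101)
P = 16/9 (P = (-4/3)² = 16/9 ≈ 1.7778)
v(u) = √(16/9 + u) (v(u) = √(u + 16/9) = √(16/9 + u))
(O(-361) - h) - v(307) = (-438 - 1*195101) - √(16 + 9*307)/3 = (-438 - 195101) - √(16 + 2763)/3 = -195539 - √2779/3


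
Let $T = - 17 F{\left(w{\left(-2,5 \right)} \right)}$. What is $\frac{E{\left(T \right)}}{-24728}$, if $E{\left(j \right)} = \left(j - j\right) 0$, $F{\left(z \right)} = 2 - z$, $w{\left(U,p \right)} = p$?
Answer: $0$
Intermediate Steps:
$T = 51$ ($T = - 17 \left(2 - 5\right) = \left(-17\right) \left(-3\right) = 51$)
$E{\left(j \right)} = 0$ ($E{\left(j \right)} = 0 \cdot 0 = 0$)
$\frac{E{\left(T \right)}}{-24728} = \frac{0}{-24728} = 0 \left(- \frac{1}{24728}\right) = 0$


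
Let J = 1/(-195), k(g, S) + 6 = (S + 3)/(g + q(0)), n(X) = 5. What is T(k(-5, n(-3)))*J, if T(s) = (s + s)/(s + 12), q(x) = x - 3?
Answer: 14/975 ≈ 0.014359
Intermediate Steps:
q(x) = -3 + x
k(g, S) = -6 + (3 + S)/(-3 + g) (k(g, S) = -6 + (S + 3)/(g + (-3 + 0)) = -6 + (3 + S)/(g - 3) = -6 + (3 + S)/(-3 + g))
T(s) = 2*s/(12 + s) (T(s) = (2*s)/(12 + s) = 2*s/(12 + s))
J = -1/195 ≈ -0.0051282
T(k(-5, n(-3)))*J = (2*((21 + 5 - 6*(-5))/(-3 - 5))/(12 + (21 + 5 - 6*(-5))/(-3 - 5)))*(-1/195) = (2*((21 + 5 + 30)/(-8))/(12 + (21 + 5 + 30)/(-8)))*(-1/195) = (2*(-⅛*56)/(12 - ⅛*56))*(-1/195) = (2*(-7)/(12 - 7))*(-1/195) = (2*(-7)/5)*(-1/195) = (2*(-7)*(⅕))*(-1/195) = -14/5*(-1/195) = 14/975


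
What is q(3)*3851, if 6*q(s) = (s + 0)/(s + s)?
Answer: 3851/12 ≈ 320.92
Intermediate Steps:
q(s) = 1/12 (q(s) = ((s + 0)/(s + s))/6 = (s/((2*s)))/6 = (s*(1/(2*s)))/6 = (⅙)*(½) = 1/12)
q(3)*3851 = (1/12)*3851 = 3851/12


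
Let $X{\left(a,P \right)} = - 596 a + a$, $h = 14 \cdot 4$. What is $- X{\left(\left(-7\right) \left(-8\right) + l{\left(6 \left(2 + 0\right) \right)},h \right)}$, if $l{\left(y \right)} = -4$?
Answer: $30940$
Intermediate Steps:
$h = 56$
$X{\left(a,P \right)} = - 595 a$
$- X{\left(\left(-7\right) \left(-8\right) + l{\left(6 \left(2 + 0\right) \right)},h \right)} = - \left(-595\right) \left(\left(-7\right) \left(-8\right) - 4\right) = - \left(-595\right) \left(56 - 4\right) = - \left(-595\right) 52 = \left(-1\right) \left(-30940\right) = 30940$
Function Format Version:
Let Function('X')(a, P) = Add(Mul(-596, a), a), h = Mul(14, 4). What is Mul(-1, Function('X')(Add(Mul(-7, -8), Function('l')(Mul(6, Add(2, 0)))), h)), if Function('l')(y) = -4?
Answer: 30940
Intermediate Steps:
h = 56
Function('X')(a, P) = Mul(-595, a)
Mul(-1, Function('X')(Add(Mul(-7, -8), Function('l')(Mul(6, Add(2, 0)))), h)) = Mul(-1, Mul(-595, Add(Mul(-7, -8), -4))) = Mul(-1, Mul(-595, Add(56, -4))) = Mul(-1, Mul(-595, 52)) = Mul(-1, -30940) = 30940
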